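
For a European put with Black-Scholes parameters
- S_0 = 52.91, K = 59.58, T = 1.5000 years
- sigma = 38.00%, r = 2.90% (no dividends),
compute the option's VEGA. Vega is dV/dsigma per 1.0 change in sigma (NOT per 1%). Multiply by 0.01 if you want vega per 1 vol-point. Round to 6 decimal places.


d1 = 0.0710618668; d2 = -0.3943411843
phi(d1) = 0.3979362638; exp(-qT) = 1.0000000000; exp(-rT) = 0.9574325541
Vega = S * exp(-qT) * phi(d1) * sqrt(T) = 52.9100 * 1.0000000000 * 0.3979362638 * 1.2247448714 = 25.786768

Answer: Vega = 25.786768


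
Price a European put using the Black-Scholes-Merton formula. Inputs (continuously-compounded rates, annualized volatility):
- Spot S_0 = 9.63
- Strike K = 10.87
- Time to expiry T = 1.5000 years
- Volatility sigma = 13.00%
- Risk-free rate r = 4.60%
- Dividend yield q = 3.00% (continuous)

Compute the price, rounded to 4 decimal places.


d1 = (ln(S/K) + (r - q + 0.5*sigma^2) * T) / (sigma * sqrt(T)) = -0.53039916
d2 = d1 - sigma * sqrt(T) = -0.68961600
exp(-rT) = 0.93332668; exp(-qT) = 0.95599748
P = K * exp(-rT) * N(-d2) - S_0 * exp(-qT) * N(-d1)
N(-d1) = 0.70208240; N(-d2) = 0.75478215
P = 10.8700 * 0.93332668 * 0.75478215 - 9.6300 * 0.95599748 * 0.70208240 = 1.1939

Answer: Price = 1.1939


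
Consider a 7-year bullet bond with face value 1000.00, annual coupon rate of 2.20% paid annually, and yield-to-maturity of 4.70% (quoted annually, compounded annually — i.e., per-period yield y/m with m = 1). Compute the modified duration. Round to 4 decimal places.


Answer: Modified duration = 6.2274

Derivation:
Coupon per period c = face * coupon_rate / m = 22.000000
Periods per year m = 1; per-period yield y/m = 0.047000
Number of cashflows N = 7
Cashflows (t years, CF_t, discount factor 1/(1+y/m)^(m*t), PV):
  t = 1.0000: CF_t = 22.000000, DF = 0.955110, PV = 21.012416
  t = 2.0000: CF_t = 22.000000, DF = 0.912235, PV = 20.069166
  t = 3.0000: CF_t = 22.000000, DF = 0.871284, PV = 19.168258
  t = 4.0000: CF_t = 22.000000, DF = 0.832172, PV = 18.307791
  t = 5.0000: CF_t = 22.000000, DF = 0.794816, PV = 17.485952
  t = 6.0000: CF_t = 22.000000, DF = 0.759137, PV = 16.701004
  t = 7.0000: CF_t = 1022.000000, DF = 0.725059, PV = 741.010094
Price P = sum_t PV_t = 853.754681
First compute Macaulay numerator sum_t t * PV_t:
  t * PV_t at t = 1.0000: 21.012416
  t * PV_t at t = 2.0000: 40.138331
  t * PV_t at t = 3.0000: 57.504773
  t * PV_t at t = 4.0000: 73.231165
  t * PV_t at t = 5.0000: 87.429758
  t * PV_t at t = 6.0000: 100.206026
  t * PV_t at t = 7.0000: 5187.070659
Macaulay duration D = 5566.593129 / 853.754681 = 6.520132
Modified duration = D / (1 + y/m) = 6.520132 / (1 + 0.047000) = 6.227442


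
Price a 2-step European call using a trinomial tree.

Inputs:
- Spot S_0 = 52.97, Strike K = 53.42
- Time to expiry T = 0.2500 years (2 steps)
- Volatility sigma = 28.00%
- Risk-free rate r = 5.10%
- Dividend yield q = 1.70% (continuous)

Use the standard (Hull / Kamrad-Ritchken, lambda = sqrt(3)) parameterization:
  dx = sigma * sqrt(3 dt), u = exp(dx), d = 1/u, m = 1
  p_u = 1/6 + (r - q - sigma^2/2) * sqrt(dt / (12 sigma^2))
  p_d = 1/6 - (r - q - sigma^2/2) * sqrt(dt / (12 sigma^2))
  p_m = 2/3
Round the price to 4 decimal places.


Answer: Price = V(0,0) = 2.6202

Derivation:
dt = T/N = 0.125000; dx = sigma*sqrt(3*dt) = 0.171464
u = exp(dx) = 1.187042; d = 1/u = 0.842430
p_u = 0.164771, p_m = 0.666667, p_d = 0.168562
Discount per step: exp(-r*dt) = 0.993645
Stock lattice S(k, j) with j the centered position index:
  k=0: S(0,+0) = 52.9700
  k=1: S(1,-1) = 44.6235; S(1,+0) = 52.9700; S(1,+1) = 62.8776
  k=2: S(2,-2) = 37.5922; S(2,-1) = 44.6235; S(2,+0) = 52.9700; S(2,+1) = 62.8776; S(2,+2) = 74.6383
Terminal payoffs V(N, j) = max(S_T - K, 0):
  V(2,-2) = 0.000000; V(2,-1) = 0.000000; V(2,+0) = 0.000000; V(2,+1) = 9.457601; V(2,+2) = 21.218337
Backward induction: V(k, j) = exp(-r*dt) * [p_u * V(k+1, j+1) + p_m * V(k+1, j) + p_d * V(k+1, j-1)]
  V(1,-1) = exp(-r*dt) * [p_u*0.000000 + p_m*0.000000 + p_d*0.000000] = 0.000000
  V(1,+0) = exp(-r*dt) * [p_u*9.457601 + p_m*0.000000 + p_d*0.000000] = 1.548438
  V(1,+1) = exp(-r*dt) * [p_u*21.218337 + p_m*9.457601 + p_d*0.000000] = 9.738955
  V(0,+0) = exp(-r*dt) * [p_u*9.738955 + p_m*1.548438 + p_d*0.000000] = 2.620234


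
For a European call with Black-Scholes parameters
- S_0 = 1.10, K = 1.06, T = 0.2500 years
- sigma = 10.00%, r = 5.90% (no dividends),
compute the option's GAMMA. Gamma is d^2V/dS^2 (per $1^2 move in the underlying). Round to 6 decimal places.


d1 = 1.0608254336; d2 = 1.0108254336
phi(d1) = 0.2272706153; exp(-qT) = 1.0000000000; exp(-rT) = 0.9853582484
Gamma = exp(-qT) * phi(d1) / (S * sigma * sqrt(T)) = 1.0000000000 * 0.2272706153 / (1.1000 * 0.1000 * 0.5000000000) = 4.132193

Answer: Gamma = 4.132193


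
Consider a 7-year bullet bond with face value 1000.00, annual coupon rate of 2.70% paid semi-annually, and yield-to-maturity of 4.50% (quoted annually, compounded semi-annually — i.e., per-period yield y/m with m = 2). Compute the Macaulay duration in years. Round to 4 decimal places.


Answer: Macaulay duration = 6.3830 years

Derivation:
Coupon per period c = face * coupon_rate / m = 13.500000
Periods per year m = 2; per-period yield y/m = 0.022500
Number of cashflows N = 14
Cashflows (t years, CF_t, discount factor 1/(1+y/m)^(m*t), PV):
  t = 0.5000: CF_t = 13.500000, DF = 0.977995, PV = 13.202934
  t = 1.0000: CF_t = 13.500000, DF = 0.956474, PV = 12.912405
  t = 1.5000: CF_t = 13.500000, DF = 0.935427, PV = 12.628269
  t = 2.0000: CF_t = 13.500000, DF = 0.914843, PV = 12.350385
  t = 2.5000: CF_t = 13.500000, DF = 0.894712, PV = 12.078616
  t = 3.0000: CF_t = 13.500000, DF = 0.875024, PV = 11.812828
  t = 3.5000: CF_t = 13.500000, DF = 0.855769, PV = 11.552888
  t = 4.0000: CF_t = 13.500000, DF = 0.836938, PV = 11.298668
  t = 4.5000: CF_t = 13.500000, DF = 0.818522, PV = 11.050042
  t = 5.0000: CF_t = 13.500000, DF = 0.800510, PV = 10.806887
  t = 5.5000: CF_t = 13.500000, DF = 0.782895, PV = 10.569082
  t = 6.0000: CF_t = 13.500000, DF = 0.765667, PV = 10.336511
  t = 6.5000: CF_t = 13.500000, DF = 0.748819, PV = 10.109057
  t = 7.0000: CF_t = 1013.500000, DF = 0.732341, PV = 742.227976
Price P = sum_t PV_t = 892.936547
Macaulay numerator sum_t t * PV_t:
  t * PV_t at t = 0.5000: 6.601467
  t * PV_t at t = 1.0000: 12.912405
  t * PV_t at t = 1.5000: 18.942403
  t * PV_t at t = 2.0000: 24.700770
  t * PV_t at t = 2.5000: 30.196541
  t * PV_t at t = 3.0000: 35.438483
  t * PV_t at t = 3.5000: 40.435107
  t * PV_t at t = 4.0000: 45.194671
  t * PV_t at t = 4.5000: 49.725188
  t * PV_t at t = 5.0000: 54.034434
  t * PV_t at t = 5.5000: 58.129953
  t * PV_t at t = 6.0000: 62.019066
  t * PV_t at t = 6.5000: 65.708871
  t * PV_t at t = 7.0000: 5195.595830
Macaulay duration D = (sum_t t * PV_t) / P = 5699.635189 / 892.936547 = 6.383024


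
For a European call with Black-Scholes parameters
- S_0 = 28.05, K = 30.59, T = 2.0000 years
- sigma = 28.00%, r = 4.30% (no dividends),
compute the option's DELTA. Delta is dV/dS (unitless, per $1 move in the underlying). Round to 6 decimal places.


d1 = 0.1962612090; d2 = -0.1997185884
phi(d1) = 0.3913324736; exp(-qT) = 1.0000000000; exp(-rT) = 0.9175942312
N(d1) = 0.5777971392
Delta = exp(-qT) * N(d1) = 1.0000000000 * 0.5777971392 = 0.577797

Answer: Delta = 0.577797


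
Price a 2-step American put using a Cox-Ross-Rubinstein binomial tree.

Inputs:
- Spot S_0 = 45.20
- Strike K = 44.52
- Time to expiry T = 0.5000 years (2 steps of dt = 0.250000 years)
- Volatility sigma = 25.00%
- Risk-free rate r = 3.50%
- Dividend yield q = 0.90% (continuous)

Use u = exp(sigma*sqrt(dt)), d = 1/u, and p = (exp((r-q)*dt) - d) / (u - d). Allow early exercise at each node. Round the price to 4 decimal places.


dt = T/N = 0.250000
u = exp(sigma*sqrt(dt)) = 1.133148; d = 1/u = 0.882497
p = (exp((r-q)*dt) - d) / (u - d) = 0.494808
Discount per step: exp(-r*dt) = 0.991288
Stock lattice S(k, i) with i counting down-moves:
  k=0: S(0,0) = 45.2000
  k=1: S(1,0) = 51.2183; S(1,1) = 39.8889
  k=2: S(2,0) = 58.0379; S(2,1) = 45.2000; S(2,2) = 35.2018
Terminal payoffs V(N, i) = max(K - S_T, 0):
  V(2,0) = 0.000000; V(2,1) = 0.000000; V(2,2) = 9.318205
Backward induction: V(k, i) = exp(-r*dt) * [p * V(k+1, i) + (1-p) * V(k+1, i+1)]; then take max(V_cont, immediate exercise) for American.
  V(1,0) = exp(-r*dt) * [p*0.000000 + (1-p)*0.000000] = 0.000000; exercise = 0.000000; V(1,0) = max -> 0.000000
  V(1,1) = exp(-r*dt) * [p*0.000000 + (1-p)*9.318205] = 4.666476; exercise = 4.631140; V(1,1) = max -> 4.666476
  V(0,0) = exp(-r*dt) * [p*0.000000 + (1-p)*4.666476] = 2.336931; exercise = 0.000000; V(0,0) = max -> 2.336931

Answer: Price = V(0,0) = 2.3369


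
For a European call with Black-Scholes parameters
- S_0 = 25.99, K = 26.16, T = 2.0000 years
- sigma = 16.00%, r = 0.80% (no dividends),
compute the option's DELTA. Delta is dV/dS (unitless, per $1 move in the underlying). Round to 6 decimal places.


Answer: Delta = 0.561603

Derivation:
d1 = 0.1550345851; d2 = -0.0712395849
phi(d1) = 0.3941765418; exp(-qT) = 1.0000000000; exp(-rT) = 0.9841273201
N(d1) = 0.5616029740
Delta = exp(-qT) * N(d1) = 1.0000000000 * 0.5616029740 = 0.561603


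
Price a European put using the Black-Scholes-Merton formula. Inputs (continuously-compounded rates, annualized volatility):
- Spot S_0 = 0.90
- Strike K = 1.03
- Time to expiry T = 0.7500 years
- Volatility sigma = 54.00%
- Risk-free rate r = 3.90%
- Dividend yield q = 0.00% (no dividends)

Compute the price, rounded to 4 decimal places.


Answer: Price = 0.2302

Derivation:
d1 = (ln(S/K) + (r - q + 0.5*sigma^2) * T) / (sigma * sqrt(T)) = 0.00787053
d2 = d1 - sigma * sqrt(T) = -0.45978319
exp(-rT) = 0.97117364; exp(-qT) = 1.00000000
P = K * exp(-rT) * N(-d2) - S_0 * exp(-qT) * N(-d1)
N(-d1) = 0.49686015; N(-d2) = 0.67716407
P = 1.0300 * 0.97117364 * 0.67716407 - 0.9000 * 1.00000000 * 0.49686015 = 0.2302


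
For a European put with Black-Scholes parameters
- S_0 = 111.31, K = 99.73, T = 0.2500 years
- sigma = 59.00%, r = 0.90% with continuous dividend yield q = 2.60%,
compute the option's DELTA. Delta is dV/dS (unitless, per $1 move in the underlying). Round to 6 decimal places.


d1 = 0.5054748037; d2 = 0.2104748037
phi(d1) = 0.3510976385; exp(-qT) = 0.9935210793; exp(-rT) = 0.9977525294
N(-d1) = 0.3066126955
Delta = -exp(-qT) * N(-d1) = -0.9935210793 * 0.3066126955 = -0.304626

Answer: Delta = -0.304626


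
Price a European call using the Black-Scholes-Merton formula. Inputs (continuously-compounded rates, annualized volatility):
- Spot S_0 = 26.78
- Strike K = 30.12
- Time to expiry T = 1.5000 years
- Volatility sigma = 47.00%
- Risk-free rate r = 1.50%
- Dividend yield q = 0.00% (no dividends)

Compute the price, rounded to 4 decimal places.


d1 = (ln(S/K) + (r - q + 0.5*sigma^2) * T) / (sigma * sqrt(T)) = 0.12271933
d2 = d1 - sigma * sqrt(T) = -0.45291076
exp(-rT) = 0.97775124; exp(-qT) = 1.00000000
C = S_0 * exp(-qT) * N(d1) - K * exp(-rT) * N(d2)
N(d1) = 0.54883532; N(d2) = 0.32530650
C = 26.7800 * 1.00000000 * 0.54883532 - 30.1200 * 0.97775124 * 0.32530650 = 5.1176

Answer: Price = 5.1176


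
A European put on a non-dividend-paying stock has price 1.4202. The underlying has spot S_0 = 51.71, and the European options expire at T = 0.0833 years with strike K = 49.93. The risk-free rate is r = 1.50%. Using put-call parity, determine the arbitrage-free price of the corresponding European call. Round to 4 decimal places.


Put-call parity: C - P = S_0 * exp(-qT) - K * exp(-rT).
S_0 * exp(-qT) = 51.7100 * 1.00000000 = 51.71000000
K * exp(-rT) = 49.9300 * 0.99875128 = 49.86765143
C = P + S*exp(-qT) - K*exp(-rT)
C = 1.4202 + 51.71000000 - 49.86765143 = 3.2625

Answer: Call price = 3.2625


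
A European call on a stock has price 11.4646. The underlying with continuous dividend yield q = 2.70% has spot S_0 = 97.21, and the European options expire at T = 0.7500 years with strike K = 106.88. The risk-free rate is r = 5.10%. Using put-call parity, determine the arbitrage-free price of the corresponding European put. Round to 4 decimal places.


Answer: Put price = 19.0723

Derivation:
Put-call parity: C - P = S_0 * exp(-qT) - K * exp(-rT).
S_0 * exp(-qT) = 97.2100 * 0.97995365 = 95.26129473
K * exp(-rT) = 106.8800 * 0.96247229 = 102.86903865
P = C - S*exp(-qT) + K*exp(-rT)
P = 11.4646 - 95.26129473 + 102.86903865 = 19.0723


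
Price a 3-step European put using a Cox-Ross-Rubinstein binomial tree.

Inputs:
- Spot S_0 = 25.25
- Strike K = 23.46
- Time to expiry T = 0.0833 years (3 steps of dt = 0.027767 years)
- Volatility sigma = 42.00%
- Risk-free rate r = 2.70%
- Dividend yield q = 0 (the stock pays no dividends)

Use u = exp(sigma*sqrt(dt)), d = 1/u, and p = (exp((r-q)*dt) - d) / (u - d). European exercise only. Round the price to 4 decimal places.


dt = T/N = 0.027767
u = exp(sigma*sqrt(dt)) = 1.072493; d = 1/u = 0.932407
p = (exp((r-q)*dt) - d) / (u - d) = 0.487864
Discount per step: exp(-r*dt) = 0.999251
Stock lattice S(k, i) with i counting down-moves:
  k=0: S(0,0) = 25.2500
  k=1: S(1,0) = 27.0805; S(1,1) = 23.5433
  k=2: S(2,0) = 29.0436; S(2,1) = 25.2500; S(2,2) = 21.9519
  k=3: S(3,0) = 31.1491; S(3,1) = 27.0805; S(3,2) = 23.5433; S(3,3) = 20.4681
Terminal payoffs V(N, i) = max(K - S_T, 0):
  V(3,0) = 0.000000; V(3,1) = 0.000000; V(3,2) = 0.000000; V(3,3) = 2.991888
Backward induction: V(k, i) = exp(-r*dt) * [p * V(k+1, i) + (1-p) * V(k+1, i+1)].
  V(2,0) = exp(-r*dt) * [p*0.000000 + (1-p)*0.000000] = 0.000000
  V(2,1) = exp(-r*dt) * [p*0.000000 + (1-p)*0.000000] = 0.000000
  V(2,2) = exp(-r*dt) * [p*0.000000 + (1-p)*2.991888] = 1.531104
  V(1,0) = exp(-r*dt) * [p*0.000000 + (1-p)*0.000000] = 0.000000
  V(1,1) = exp(-r*dt) * [p*0.000000 + (1-p)*1.531104] = 0.783545
  V(0,0) = exp(-r*dt) * [p*0.000000 + (1-p)*0.783545] = 0.400981

Answer: Price = V(0,0) = 0.4010


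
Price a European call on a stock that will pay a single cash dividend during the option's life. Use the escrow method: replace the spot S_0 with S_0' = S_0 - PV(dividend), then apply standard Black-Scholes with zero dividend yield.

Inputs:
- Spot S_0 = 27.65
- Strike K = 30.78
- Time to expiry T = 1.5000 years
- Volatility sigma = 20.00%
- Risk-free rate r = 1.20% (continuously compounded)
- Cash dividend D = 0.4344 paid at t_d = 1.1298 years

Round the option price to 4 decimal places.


Answer: Price = 1.5466

Derivation:
PV(D) = D * exp(-r * t_d) = 0.4344 * 0.98653389 = 0.42855032
S_0' = S_0 - PV(D) = 27.6500 - 0.42855032 = 27.22144968
d1 = (ln(S_0'/K) + (r + sigma^2/2)*T) / (sigma*sqrt(T)) = -0.30561416
d2 = d1 - sigma*sqrt(T) = -0.55056313
exp(-rT) = 0.98216103
N(d1) = 0.37994922; N(d2) = 0.29096659
C = S_0' * N(d1) - K * exp(-rT) * N(d2) = 27.22144968 * 0.37994922 - 30.7800 * 0.98216103 * 0.29096659 = 1.5466


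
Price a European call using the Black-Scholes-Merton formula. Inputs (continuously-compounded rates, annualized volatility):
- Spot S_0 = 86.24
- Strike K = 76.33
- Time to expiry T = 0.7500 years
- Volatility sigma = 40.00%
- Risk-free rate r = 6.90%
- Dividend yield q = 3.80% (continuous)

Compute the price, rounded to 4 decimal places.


Answer: Price = 17.3350

Derivation:
d1 = (ln(S/K) + (r - q + 0.5*sigma^2) * T) / (sigma * sqrt(T)) = 0.59270219
d2 = d1 - sigma * sqrt(T) = 0.24629203
exp(-rT) = 0.94956623; exp(-qT) = 0.97190229
C = S_0 * exp(-qT) * N(d1) - K * exp(-rT) * N(d2)
N(d1) = 0.72330976; N(d2) = 0.59727191
C = 86.2400 * 0.97190229 * 0.72330976 - 76.3300 * 0.94956623 * 0.59727191 = 17.3350


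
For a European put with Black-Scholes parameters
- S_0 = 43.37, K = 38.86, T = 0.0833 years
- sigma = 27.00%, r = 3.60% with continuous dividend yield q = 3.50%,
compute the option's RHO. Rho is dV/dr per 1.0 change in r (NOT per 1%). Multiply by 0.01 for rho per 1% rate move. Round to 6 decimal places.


d1 = 1.4490810496; d2 = 1.3711543532
phi(d1) = 0.1396164195; exp(-qT) = 0.9970887459; exp(-rT) = 0.9970056919
N(-d2) = 0.0851634222
Rho = -K*T*exp(-rT)*N(-d2) = -38.8600 * 0.0833 * 0.9970056919 * 0.0851634222 = -0.274852

Answer: Rho = -0.274852


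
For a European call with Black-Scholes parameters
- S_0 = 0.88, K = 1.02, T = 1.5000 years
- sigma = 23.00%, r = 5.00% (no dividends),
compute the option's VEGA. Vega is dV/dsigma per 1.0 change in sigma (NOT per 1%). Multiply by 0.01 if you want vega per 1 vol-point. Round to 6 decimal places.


Answer: Vega = 0.427037

Derivation:
d1 = -0.1170110558; d2 = -0.3987023762
phi(d1) = 0.3962205308; exp(-qT) = 1.0000000000; exp(-rT) = 0.9277434863
Vega = S * exp(-qT) * phi(d1) * sqrt(T) = 0.8800 * 1.0000000000 * 0.3962205308 * 1.2247448714 = 0.427037


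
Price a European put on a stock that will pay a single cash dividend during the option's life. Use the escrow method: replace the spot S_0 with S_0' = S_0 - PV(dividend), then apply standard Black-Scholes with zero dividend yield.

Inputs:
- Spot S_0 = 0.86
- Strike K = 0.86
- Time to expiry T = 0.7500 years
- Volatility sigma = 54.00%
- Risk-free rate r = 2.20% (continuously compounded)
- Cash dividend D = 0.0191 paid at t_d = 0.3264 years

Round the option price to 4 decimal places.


PV(D) = D * exp(-r * t_d) = 0.0191 * 0.99284492 = 0.01896334
S_0' = S_0 - PV(D) = 0.8600 - 0.01896334 = 0.84103666
d1 = (ln(S_0'/K) + (r + sigma^2/2)*T) / (sigma*sqrt(T)) = 0.22143064
d2 = d1 - sigma*sqrt(T) = -0.24622308
exp(-rT) = 0.98363538
N(-d1) = 0.41237857; N(-d2) = 0.59724522
P = K * exp(-rT) * N(-d2) - S_0' * N(-d1) = 0.8600 * 0.98363538 * 0.59724522 - 0.84103666 * 0.41237857 = 0.1584

Answer: Price = 0.1584


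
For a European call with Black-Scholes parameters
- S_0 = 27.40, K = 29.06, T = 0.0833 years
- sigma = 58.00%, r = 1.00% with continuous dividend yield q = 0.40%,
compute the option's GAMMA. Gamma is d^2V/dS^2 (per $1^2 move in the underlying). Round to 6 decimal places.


Answer: Gamma = 0.083956

Derivation:
d1 = -0.2646911035; d2 = -0.4320891919
phi(d1) = 0.3852090044; exp(-qT) = 0.9996668555; exp(-rT) = 0.9991673468
Gamma = exp(-qT) * phi(d1) / (S * sigma * sqrt(T)) = 0.9996668555 * 0.3852090044 / (27.4000 * 0.5800 * 0.2886173938) = 0.083956


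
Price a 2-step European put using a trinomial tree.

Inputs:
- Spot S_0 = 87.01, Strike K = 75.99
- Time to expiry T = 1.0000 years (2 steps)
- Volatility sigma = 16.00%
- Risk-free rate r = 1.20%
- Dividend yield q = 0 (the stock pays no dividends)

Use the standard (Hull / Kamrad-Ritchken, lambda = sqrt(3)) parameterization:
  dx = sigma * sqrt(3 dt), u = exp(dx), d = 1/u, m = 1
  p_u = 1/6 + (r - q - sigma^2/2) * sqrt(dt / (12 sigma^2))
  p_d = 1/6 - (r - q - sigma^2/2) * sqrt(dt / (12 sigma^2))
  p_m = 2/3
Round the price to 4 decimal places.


dt = T/N = 0.500000; dx = sigma*sqrt(3*dt) = 0.195959
u = exp(dx) = 1.216477; d = 1/u = 0.822046
p_u = 0.165646, p_m = 0.666667, p_d = 0.167687
Discount per step: exp(-r*dt) = 0.994018
Stock lattice S(k, j) with j the centered position index:
  k=0: S(0,+0) = 87.0100
  k=1: S(1,-1) = 71.5262; S(1,+0) = 87.0100; S(1,+1) = 105.8457
  k=2: S(2,-2) = 58.7978; S(2,-1) = 71.5262; S(2,+0) = 87.0100; S(2,+1) = 105.8457; S(2,+2) = 128.7589
Terminal payoffs V(N, j) = max(K - S_T, 0):
  V(2,-2) = 17.192185; V(2,-1) = 4.463796; V(2,+0) = 0.000000; V(2,+1) = 0.000000; V(2,+2) = 0.000000
Backward induction: V(k, j) = exp(-r*dt) * [p_u * V(k+1, j+1) + p_m * V(k+1, j) + p_d * V(k+1, j-1)]
  V(1,-1) = exp(-r*dt) * [p_u*0.000000 + p_m*4.463796 + p_d*17.192185] = 5.823727
  V(1,+0) = exp(-r*dt) * [p_u*0.000000 + p_m*0.000000 + p_d*4.463796] = 0.744044
  V(1,+1) = exp(-r*dt) * [p_u*0.000000 + p_m*0.000000 + p_d*0.000000] = 0.000000
  V(0,+0) = exp(-r*dt) * [p_u*0.000000 + p_m*0.744044 + p_d*5.823727] = 1.463785

Answer: Price = V(0,0) = 1.4638


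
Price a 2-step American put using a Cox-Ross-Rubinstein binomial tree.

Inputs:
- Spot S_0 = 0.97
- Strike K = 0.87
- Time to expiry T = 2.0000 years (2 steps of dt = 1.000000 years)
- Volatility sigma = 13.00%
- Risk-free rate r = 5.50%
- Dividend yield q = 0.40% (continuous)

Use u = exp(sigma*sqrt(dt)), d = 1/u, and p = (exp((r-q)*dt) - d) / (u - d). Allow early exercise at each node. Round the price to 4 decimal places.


dt = T/N = 1.000000
u = exp(sigma*sqrt(dt)) = 1.138828; d = 1/u = 0.878095
p = (exp((r-q)*dt) - d) / (u - d) = 0.668222
Discount per step: exp(-r*dt) = 0.946485
Stock lattice S(k, i) with i counting down-moves:
  k=0: S(0,0) = 0.9700
  k=1: S(1,0) = 1.1047; S(1,1) = 0.8518
  k=2: S(2,0) = 1.2580; S(2,1) = 0.9700; S(2,2) = 0.7479
Terminal payoffs V(N, i) = max(K - S_T, 0):
  V(2,0) = 0.000000; V(2,1) = 0.000000; V(2,2) = 0.122080
Backward induction: V(k, i) = exp(-r*dt) * [p * V(k+1, i) + (1-p) * V(k+1, i+1)]; then take max(V_cont, immediate exercise) for American.
  V(1,0) = exp(-r*dt) * [p*0.000000 + (1-p)*0.000000] = 0.000000; exercise = 0.000000; V(1,0) = max -> 0.000000
  V(1,1) = exp(-r*dt) * [p*0.000000 + (1-p)*0.122080] = 0.038336; exercise = 0.018247; V(1,1) = max -> 0.038336
  V(0,0) = exp(-r*dt) * [p*0.000000 + (1-p)*0.038336] = 0.012038; exercise = 0.000000; V(0,0) = max -> 0.012038

Answer: Price = V(0,0) = 0.0120


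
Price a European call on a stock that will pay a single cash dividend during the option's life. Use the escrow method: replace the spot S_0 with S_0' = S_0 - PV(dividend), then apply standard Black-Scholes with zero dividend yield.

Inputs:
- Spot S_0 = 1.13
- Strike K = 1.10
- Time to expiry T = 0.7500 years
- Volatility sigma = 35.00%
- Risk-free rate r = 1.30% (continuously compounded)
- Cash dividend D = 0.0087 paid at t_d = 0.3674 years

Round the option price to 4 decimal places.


Answer: Price = 0.1498

Derivation:
PV(D) = D * exp(-r * t_d) = 0.0087 * 0.99523519 = 0.00865855
S_0' = S_0 - PV(D) = 1.1300 - 0.00865855 = 1.12134145
d1 = (ln(S_0'/K) + (r + sigma^2/2)*T) / (sigma*sqrt(T)) = 0.24711586
d2 = d1 - sigma*sqrt(T) = -0.05599303
exp(-rT) = 0.99029738
N(d1) = 0.59759072; N(d2) = 0.47767368
C = S_0' * N(d1) - K * exp(-rT) * N(d2) = 1.12134145 * 0.59759072 - 1.1000 * 0.99029738 * 0.47767368 = 0.1498


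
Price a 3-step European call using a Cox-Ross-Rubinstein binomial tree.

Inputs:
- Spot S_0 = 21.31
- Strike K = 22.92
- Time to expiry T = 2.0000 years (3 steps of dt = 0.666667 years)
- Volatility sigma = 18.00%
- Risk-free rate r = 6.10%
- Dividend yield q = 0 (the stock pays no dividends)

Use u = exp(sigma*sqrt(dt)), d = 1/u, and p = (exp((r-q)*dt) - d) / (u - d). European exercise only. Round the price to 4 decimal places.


dt = T/N = 0.666667
u = exp(sigma*sqrt(dt)) = 1.158319; d = 1/u = 0.863320
p = (exp((r-q)*dt) - d) / (u - d) = 0.604019
Discount per step: exp(-r*dt) = 0.960149
Stock lattice S(k, i) with i counting down-moves:
  k=0: S(0,0) = 21.3100
  k=1: S(1,0) = 24.6838; S(1,1) = 18.3974
  k=2: S(2,0) = 28.5917; S(2,1) = 21.3100; S(2,2) = 15.8828
  k=3: S(3,0) = 33.1183; S(3,1) = 24.6838; S(3,2) = 18.3974; S(3,3) = 13.7120
Terminal payoffs V(N, i) = max(S_T - K, 0):
  V(3,0) = 10.198254; V(3,1) = 1.763767; V(3,2) = 0.000000; V(3,3) = 0.000000
Backward induction: V(k, i) = exp(-r*dt) * [p * V(k+1, i) + (1-p) * V(k+1, i+1)].
  V(2,0) = exp(-r*dt) * [p*10.198254 + (1-p)*1.763767] = 6.585046
  V(2,1) = exp(-r*dt) * [p*1.763767 + (1-p)*0.000000] = 1.022894
  V(2,2) = exp(-r*dt) * [p*0.000000 + (1-p)*0.000000] = 0.000000
  V(1,0) = exp(-r*dt) * [p*6.585046 + (1-p)*1.022894] = 4.207892
  V(1,1) = exp(-r*dt) * [p*1.022894 + (1-p)*0.000000] = 0.593226
  V(0,0) = exp(-r*dt) * [p*4.207892 + (1-p)*0.593226] = 2.665905

Answer: Price = V(0,0) = 2.6659


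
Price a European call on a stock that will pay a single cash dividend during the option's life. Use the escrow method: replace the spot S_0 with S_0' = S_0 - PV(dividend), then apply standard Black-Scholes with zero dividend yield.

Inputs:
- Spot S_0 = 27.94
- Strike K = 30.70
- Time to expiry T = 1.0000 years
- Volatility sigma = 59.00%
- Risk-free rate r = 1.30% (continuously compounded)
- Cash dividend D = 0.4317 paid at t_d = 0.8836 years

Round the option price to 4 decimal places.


Answer: Price = 5.3988

Derivation:
PV(D) = D * exp(-r * t_d) = 0.4317 * 0.98857892 = 0.42676952
S_0' = S_0 - PV(D) = 27.9400 - 0.42676952 = 27.51323048
d1 = (ln(S_0'/K) + (r + sigma^2/2)*T) / (sigma*sqrt(T)) = 0.13127855
d2 = d1 - sigma*sqrt(T) = -0.45872145
exp(-rT) = 0.98708414
N(d1) = 0.55222252; N(d2) = 0.32321710
C = S_0' * N(d1) - K * exp(-rT) * N(d2) = 27.51323048 * 0.55222252 - 30.7000 * 0.98708414 * 0.32321710 = 5.3988


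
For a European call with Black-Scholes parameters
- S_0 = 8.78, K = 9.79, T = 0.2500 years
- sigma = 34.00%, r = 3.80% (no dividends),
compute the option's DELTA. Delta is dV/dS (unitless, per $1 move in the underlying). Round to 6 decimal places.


Answer: Delta = 0.308672

Derivation:
d1 = -0.4996179347; d2 = -0.6696179347
phi(d1) = 0.3521325635; exp(-qT) = 1.0000000000; exp(-rT) = 0.9905449824
N(d1) = 0.3086720635
Delta = exp(-qT) * N(d1) = 1.0000000000 * 0.3086720635 = 0.308672


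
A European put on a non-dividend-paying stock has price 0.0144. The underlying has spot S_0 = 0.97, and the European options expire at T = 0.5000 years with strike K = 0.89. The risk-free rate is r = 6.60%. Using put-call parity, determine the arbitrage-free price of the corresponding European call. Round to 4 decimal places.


Put-call parity: C - P = S_0 * exp(-qT) - K * exp(-rT).
S_0 * exp(-qT) = 0.9700 * 1.00000000 = 0.97000000
K * exp(-rT) = 0.8900 * 0.96753856 = 0.86110932
C = P + S*exp(-qT) - K*exp(-rT)
C = 0.0144 + 0.97000000 - 0.86110932 = 0.1233

Answer: Call price = 0.1233


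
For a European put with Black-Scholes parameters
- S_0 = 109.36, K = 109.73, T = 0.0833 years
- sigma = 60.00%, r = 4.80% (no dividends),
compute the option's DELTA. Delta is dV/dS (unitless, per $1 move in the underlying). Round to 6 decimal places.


d1 = 0.0901700645; d2 = -0.0830003718
phi(d1) = 0.3973237444; exp(-qT) = 1.0000000000; exp(-rT) = 0.9960095830
N(-d1) = 0.4640760362
Delta = -exp(-qT) * N(-d1) = -1.0000000000 * 0.4640760362 = -0.464076

Answer: Delta = -0.464076


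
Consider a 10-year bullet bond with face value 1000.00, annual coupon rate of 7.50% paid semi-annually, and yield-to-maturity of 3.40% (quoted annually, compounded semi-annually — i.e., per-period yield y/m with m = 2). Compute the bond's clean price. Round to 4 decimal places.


Answer: Price = 1345.1148

Derivation:
Coupon per period c = face * coupon_rate / m = 37.500000
Periods per year m = 2; per-period yield y/m = 0.017000
Number of cashflows N = 20
Cashflows (t years, CF_t, discount factor 1/(1+y/m)^(m*t), PV):
  t = 0.5000: CF_t = 37.500000, DF = 0.983284, PV = 36.873156
  t = 1.0000: CF_t = 37.500000, DF = 0.966848, PV = 36.256791
  t = 1.5000: CF_t = 37.500000, DF = 0.950686, PV = 35.650729
  t = 2.0000: CF_t = 37.500000, DF = 0.934795, PV = 35.054797
  t = 2.5000: CF_t = 37.500000, DF = 0.919169, PV = 34.468827
  t = 3.0000: CF_t = 37.500000, DF = 0.903804, PV = 33.892652
  t = 3.5000: CF_t = 37.500000, DF = 0.888696, PV = 33.326108
  t = 4.0000: CF_t = 37.500000, DF = 0.873841, PV = 32.769034
  t = 4.5000: CF_t = 37.500000, DF = 0.859234, PV = 32.221273
  t = 5.0000: CF_t = 37.500000, DF = 0.844871, PV = 31.682667
  t = 5.5000: CF_t = 37.500000, DF = 0.830748, PV = 31.153065
  t = 6.0000: CF_t = 37.500000, DF = 0.816862, PV = 30.632316
  t = 6.5000: CF_t = 37.500000, DF = 0.803207, PV = 30.120271
  t = 7.0000: CF_t = 37.500000, DF = 0.789781, PV = 29.616786
  t = 7.5000: CF_t = 37.500000, DF = 0.776579, PV = 29.121717
  t = 8.0000: CF_t = 37.500000, DF = 0.763598, PV = 28.634923
  t = 8.5000: CF_t = 37.500000, DF = 0.750834, PV = 28.156267
  t = 9.0000: CF_t = 37.500000, DF = 0.738283, PV = 27.685611
  t = 9.5000: CF_t = 37.500000, DF = 0.725942, PV = 27.222823
  t = 10.0000: CF_t = 1037.500000, DF = 0.713807, PV = 740.574999
Price P = sum_t PV_t = 1345.114813


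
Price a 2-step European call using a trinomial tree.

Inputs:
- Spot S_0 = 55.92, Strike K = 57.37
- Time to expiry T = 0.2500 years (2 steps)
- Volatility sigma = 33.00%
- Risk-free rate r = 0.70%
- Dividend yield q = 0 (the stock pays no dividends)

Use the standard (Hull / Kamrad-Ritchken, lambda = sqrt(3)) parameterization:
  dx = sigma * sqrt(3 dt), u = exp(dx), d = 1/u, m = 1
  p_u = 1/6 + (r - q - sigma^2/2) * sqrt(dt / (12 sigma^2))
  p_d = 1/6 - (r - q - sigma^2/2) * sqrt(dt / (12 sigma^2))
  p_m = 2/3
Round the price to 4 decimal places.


dt = T/N = 0.125000; dx = sigma*sqrt(3*dt) = 0.202083
u = exp(dx) = 1.223949; d = 1/u = 0.817027
p_u = 0.151991, p_m = 0.666667, p_d = 0.181342
Discount per step: exp(-r*dt) = 0.999125
Stock lattice S(k, j) with j the centered position index:
  k=0: S(0,+0) = 55.9200
  k=1: S(1,-1) = 45.6882; S(1,+0) = 55.9200; S(1,+1) = 68.4433
  k=2: S(2,-2) = 37.3285; S(2,-1) = 45.6882; S(2,+0) = 55.9200; S(2,+1) = 68.4433; S(2,+2) = 83.7711
Terminal payoffs V(N, j) = max(S_T - K, 0):
  V(2,-2) = 0.000000; V(2,-1) = 0.000000; V(2,+0) = 0.000000; V(2,+1) = 11.073255; V(2,+2) = 26.401085
Backward induction: V(k, j) = exp(-r*dt) * [p_u * V(k+1, j+1) + p_m * V(k+1, j) + p_d * V(k+1, j-1)]
  V(1,-1) = exp(-r*dt) * [p_u*0.000000 + p_m*0.000000 + p_d*0.000000] = 0.000000
  V(1,+0) = exp(-r*dt) * [p_u*11.073255 + p_m*0.000000 + p_d*0.000000] = 1.681567
  V(1,+1) = exp(-r*dt) * [p_u*26.401085 + p_m*11.073255 + p_d*0.000000] = 11.384941
  V(0,+0) = exp(-r*dt) * [p_u*11.384941 + p_m*1.681567 + p_d*0.000000] = 2.848964

Answer: Price = V(0,0) = 2.8490


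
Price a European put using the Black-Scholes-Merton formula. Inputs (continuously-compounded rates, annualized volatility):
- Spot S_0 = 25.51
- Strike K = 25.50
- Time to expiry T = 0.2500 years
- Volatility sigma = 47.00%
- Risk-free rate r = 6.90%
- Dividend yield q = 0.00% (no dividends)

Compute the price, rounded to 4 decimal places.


d1 = (ln(S/K) + (r - q + 0.5*sigma^2) * T) / (sigma * sqrt(T)) = 0.19257268
d2 = d1 - sigma * sqrt(T) = -0.04242732
exp(-rT) = 0.98289793; exp(-qT) = 1.00000000
P = K * exp(-rT) * N(-d2) - S_0 * exp(-qT) * N(-d1)
N(-d1) = 0.42364682; N(-d2) = 0.51692097
P = 25.5000 * 0.98289793 * 0.51692097 - 25.5100 * 1.00000000 * 0.42364682 = 2.1488

Answer: Price = 2.1488


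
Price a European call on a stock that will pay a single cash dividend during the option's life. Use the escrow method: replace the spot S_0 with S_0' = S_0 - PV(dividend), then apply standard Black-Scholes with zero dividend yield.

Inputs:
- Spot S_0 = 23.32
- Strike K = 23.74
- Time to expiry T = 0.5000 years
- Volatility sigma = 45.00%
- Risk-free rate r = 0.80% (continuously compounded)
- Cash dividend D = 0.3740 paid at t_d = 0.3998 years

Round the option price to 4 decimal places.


Answer: Price = 2.6088

Derivation:
PV(D) = D * exp(-r * t_d) = 0.3740 * 0.99680671 = 0.37280571
S_0' = S_0 - PV(D) = 23.3200 - 0.37280571 = 22.94719429
d1 = (ln(S_0'/K) + (r + sigma^2/2)*T) / (sigma*sqrt(T)) = 0.06492587
d2 = d1 - sigma*sqrt(T) = -0.25327218
exp(-rT) = 0.99600799
N(d1) = 0.52588349; N(d2) = 0.40002895
C = S_0' * N(d1) - K * exp(-rT) * N(d2) = 22.94719429 * 0.52588349 - 23.7400 * 0.99600799 * 0.40002895 = 2.6088


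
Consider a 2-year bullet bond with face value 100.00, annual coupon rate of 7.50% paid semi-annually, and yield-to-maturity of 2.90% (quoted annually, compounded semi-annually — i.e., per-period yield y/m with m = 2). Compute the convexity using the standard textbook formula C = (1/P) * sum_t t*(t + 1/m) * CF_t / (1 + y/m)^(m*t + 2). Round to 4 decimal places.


Coupon per period c = face * coupon_rate / m = 3.750000
Periods per year m = 2; per-period yield y/m = 0.014500
Number of cashflows N = 4
Cashflows (t years, CF_t, discount factor 1/(1+y/m)^(m*t), PV):
  t = 0.5000: CF_t = 3.750000, DF = 0.985707, PV = 3.696402
  t = 1.0000: CF_t = 3.750000, DF = 0.971619, PV = 3.643570
  t = 1.5000: CF_t = 3.750000, DF = 0.957732, PV = 3.591494
  t = 2.0000: CF_t = 103.750000, DF = 0.944043, PV = 97.944465
Price P = sum_t PV_t = 108.875932
Convexity numerator sum_t t*(t + 1/m) * CF_t / (1+y/m)^(m*t + 2):
  t = 0.5000: term = 1.795747
  t = 1.0000: term = 5.310242
  t = 1.5000: term = 10.468688
  t = 2.0000: term = 475.823406
Convexity = (1/P) * sum = 493.398083 / 108.875932 = 4.531746

Answer: Convexity = 4.5317


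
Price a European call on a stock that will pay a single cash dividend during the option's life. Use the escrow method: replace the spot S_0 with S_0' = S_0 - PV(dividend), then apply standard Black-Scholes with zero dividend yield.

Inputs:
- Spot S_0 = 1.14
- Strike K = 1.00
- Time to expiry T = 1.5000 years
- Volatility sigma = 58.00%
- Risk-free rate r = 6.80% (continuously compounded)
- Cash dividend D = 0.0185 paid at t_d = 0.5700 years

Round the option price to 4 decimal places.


Answer: Price = 0.4031

Derivation:
PV(D) = D * exp(-r * t_d) = 0.0185 * 0.96198156 = 0.01779666
S_0' = S_0 - PV(D) = 1.1400 - 0.01779666 = 1.12220334
d1 = (ln(S_0'/K) + (r + sigma^2/2)*T) / (sigma*sqrt(T)) = 0.66107226
d2 = d1 - sigma*sqrt(T) = -0.04927976
exp(-rT) = 0.90302955
N(d1) = 0.74571701; N(d2) = 0.48034817
C = S_0' * N(d1) - K * exp(-rT) * N(d2) = 1.12220334 * 0.74571701 - 1.0000 * 0.90302955 * 0.48034817 = 0.4031


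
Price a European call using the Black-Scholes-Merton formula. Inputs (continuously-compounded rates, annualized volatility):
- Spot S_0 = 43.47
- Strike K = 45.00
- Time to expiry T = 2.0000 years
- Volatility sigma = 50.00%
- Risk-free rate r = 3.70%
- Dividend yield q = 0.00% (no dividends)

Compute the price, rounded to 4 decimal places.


Answer: Price = 12.6372

Derivation:
d1 = (ln(S/K) + (r - q + 0.5*sigma^2) * T) / (sigma * sqrt(T)) = 0.40928550
d2 = d1 - sigma * sqrt(T) = -0.29782128
exp(-rT) = 0.92867169; exp(-qT) = 1.00000000
C = S_0 * exp(-qT) * N(d1) - K * exp(-rT) * N(d2)
N(d1) = 0.65883492; N(d2) = 0.38291979
C = 43.4700 * 1.00000000 * 0.65883492 - 45.0000 * 0.92867169 * 0.38291979 = 12.6372


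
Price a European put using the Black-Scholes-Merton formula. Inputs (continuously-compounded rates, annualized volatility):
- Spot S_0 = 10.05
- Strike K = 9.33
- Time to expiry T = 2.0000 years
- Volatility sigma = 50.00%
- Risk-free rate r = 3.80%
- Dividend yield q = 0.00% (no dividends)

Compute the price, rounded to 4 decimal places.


d1 = (ln(S/K) + (r - q + 0.5*sigma^2) * T) / (sigma * sqrt(T)) = 0.56616289
d2 = d1 - sigma * sqrt(T) = -0.14094389
exp(-rT) = 0.92681621; exp(-qT) = 1.00000000
P = K * exp(-rT) * N(-d2) - S_0 * exp(-qT) * N(-d1)
N(-d1) = 0.28564153; N(-d2) = 0.55604287
P = 9.3300 * 0.92681621 * 0.55604287 - 10.0500 * 1.00000000 * 0.28564153 = 1.9375

Answer: Price = 1.9375


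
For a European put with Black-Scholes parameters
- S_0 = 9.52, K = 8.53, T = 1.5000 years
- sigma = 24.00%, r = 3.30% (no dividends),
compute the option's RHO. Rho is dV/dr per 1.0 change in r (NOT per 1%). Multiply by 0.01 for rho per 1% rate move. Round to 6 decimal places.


d1 = 0.6889376583; d2 = 0.3949988892
phi(d1) = 0.3146620473; exp(-qT) = 1.0000000000; exp(-rT) = 0.9517051581
N(-d2) = 0.3464218539
Rho = -K*T*exp(-rT)*N(-d2) = -8.5300 * 1.5000 * 0.9517051581 * 0.3464218539 = -4.218402

Answer: Rho = -4.218402


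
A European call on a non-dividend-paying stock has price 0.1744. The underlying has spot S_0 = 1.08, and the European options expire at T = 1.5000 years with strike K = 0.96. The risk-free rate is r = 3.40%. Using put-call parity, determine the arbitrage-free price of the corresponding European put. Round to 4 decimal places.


Answer: Put price = 0.0067

Derivation:
Put-call parity: C - P = S_0 * exp(-qT) - K * exp(-rT).
S_0 * exp(-qT) = 1.0800 * 1.00000000 = 1.08000000
K * exp(-rT) = 0.9600 * 0.95027867 = 0.91226752
P = C - S*exp(-qT) + K*exp(-rT)
P = 0.1744 - 1.08000000 + 0.91226752 = 0.0067


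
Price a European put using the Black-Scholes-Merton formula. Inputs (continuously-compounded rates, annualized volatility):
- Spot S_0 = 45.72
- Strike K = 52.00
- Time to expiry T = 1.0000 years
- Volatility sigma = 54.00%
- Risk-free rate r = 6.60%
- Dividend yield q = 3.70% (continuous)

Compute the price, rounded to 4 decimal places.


d1 = (ln(S/K) + (r - q + 0.5*sigma^2) * T) / (sigma * sqrt(T)) = 0.08535578
d2 = d1 - sigma * sqrt(T) = -0.45464422
exp(-rT) = 0.93613086; exp(-qT) = 0.96367614
P = K * exp(-rT) * N(-d2) - S_0 * exp(-qT) * N(-d1)
N(-d1) = 0.46598927; N(-d2) = 0.67531739
P = 52.0000 * 0.93613086 * 0.67531739 - 45.7200 * 0.96367614 * 0.46598927 = 12.3425

Answer: Price = 12.3425


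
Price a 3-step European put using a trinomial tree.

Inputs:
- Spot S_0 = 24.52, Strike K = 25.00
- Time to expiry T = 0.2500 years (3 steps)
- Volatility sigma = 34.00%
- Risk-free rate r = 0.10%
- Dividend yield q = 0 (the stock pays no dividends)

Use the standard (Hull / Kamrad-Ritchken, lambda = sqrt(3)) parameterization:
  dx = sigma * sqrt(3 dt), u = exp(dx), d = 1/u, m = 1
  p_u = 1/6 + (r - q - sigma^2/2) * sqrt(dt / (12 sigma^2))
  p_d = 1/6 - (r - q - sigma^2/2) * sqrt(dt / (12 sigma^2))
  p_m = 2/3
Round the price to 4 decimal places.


Answer: Price = V(0,0) = 1.8506

Derivation:
dt = T/N = 0.083333; dx = sigma*sqrt(3*dt) = 0.170000
u = exp(dx) = 1.185305; d = 1/u = 0.843665
p_u = 0.152745, p_m = 0.666667, p_d = 0.180588
Discount per step: exp(-r*dt) = 0.999917
Stock lattice S(k, j) with j the centered position index:
  k=0: S(0,+0) = 24.5200
  k=1: S(1,-1) = 20.6867; S(1,+0) = 24.5200; S(1,+1) = 29.0637
  k=2: S(2,-2) = 17.4526; S(2,-1) = 20.6867; S(2,+0) = 24.5200; S(2,+1) = 29.0637; S(2,+2) = 34.4493
  k=3: S(3,-3) = 14.7242; S(3,-2) = 17.4526; S(3,-1) = 20.6867; S(3,+0) = 24.5200; S(3,+1) = 29.0637; S(3,+2) = 34.4493; S(3,+3) = 40.8329
Terminal payoffs V(N, j) = max(K - S_T, 0):
  V(3,-3) = 10.275848; V(3,-2) = 7.547392; V(3,-1) = 4.313339; V(3,+0) = 0.480000; V(3,+1) = 0.000000; V(3,+2) = 0.000000; V(3,+3) = 0.000000
Backward induction: V(k, j) = exp(-r*dt) * [p_u * V(k+1, j+1) + p_m * V(k+1, j) + p_d * V(k+1, j-1)]
  V(2,-2) = exp(-r*dt) * [p_u*4.313339 + p_m*7.547392 + p_d*10.275848] = 7.545504
  V(2,-1) = exp(-r*dt) * [p_u*0.480000 + p_m*4.313339 + p_d*7.547392] = 4.311488
  V(2,+0) = exp(-r*dt) * [p_u*0.000000 + p_m*0.480000 + p_d*4.313339] = 1.098847
  V(2,+1) = exp(-r*dt) * [p_u*0.000000 + p_m*0.000000 + p_d*0.480000] = 0.086675
  V(2,+2) = exp(-r*dt) * [p_u*0.000000 + p_m*0.000000 + p_d*0.000000] = 0.000000
  V(1,-1) = exp(-r*dt) * [p_u*1.098847 + p_m*4.311488 + p_d*7.545504] = 4.404431
  V(1,+0) = exp(-r*dt) * [p_u*0.086675 + p_m*1.098847 + p_d*4.311488] = 1.524281
  V(1,+1) = exp(-r*dt) * [p_u*0.000000 + p_m*0.086675 + p_d*1.098847] = 0.256201
  V(0,+0) = exp(-r*dt) * [p_u*0.256201 + p_m*1.524281 + p_d*4.404431] = 1.850555


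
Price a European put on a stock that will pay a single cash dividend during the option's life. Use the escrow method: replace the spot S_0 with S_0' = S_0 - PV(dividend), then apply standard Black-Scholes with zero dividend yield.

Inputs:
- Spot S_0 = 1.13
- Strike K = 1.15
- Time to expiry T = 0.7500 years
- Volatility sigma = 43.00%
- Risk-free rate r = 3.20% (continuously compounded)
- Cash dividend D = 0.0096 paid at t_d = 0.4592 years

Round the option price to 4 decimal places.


Answer: Price = 0.1668

Derivation:
PV(D) = D * exp(-r * t_d) = 0.0096 * 0.98541304 = 0.00945997
S_0' = S_0 - PV(D) = 1.1300 - 0.00945997 = 1.12054003
d1 = (ln(S_0'/K) + (r + sigma^2/2)*T) / (sigma*sqrt(T)) = 0.18095581
d2 = d1 - sigma*sqrt(T) = -0.19143512
exp(-rT) = 0.97628571
N(-d1) = 0.42820113; N(-d2) = 0.57590764
P = K * exp(-rT) * N(-d2) - S_0' * N(-d1) = 1.1500 * 0.97628571 * 0.57590764 - 1.12054003 * 0.42820113 = 0.1668


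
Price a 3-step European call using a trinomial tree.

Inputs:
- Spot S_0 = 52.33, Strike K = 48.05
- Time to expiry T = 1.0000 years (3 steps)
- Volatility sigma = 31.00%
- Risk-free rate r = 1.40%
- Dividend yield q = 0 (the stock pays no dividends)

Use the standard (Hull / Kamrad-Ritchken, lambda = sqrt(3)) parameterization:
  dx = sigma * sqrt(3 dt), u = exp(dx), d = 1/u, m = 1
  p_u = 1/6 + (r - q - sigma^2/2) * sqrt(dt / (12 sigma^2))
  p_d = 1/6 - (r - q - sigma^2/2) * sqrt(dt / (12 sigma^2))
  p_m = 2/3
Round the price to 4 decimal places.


Answer: Price = V(0,0) = 8.9483

Derivation:
dt = T/N = 0.333333; dx = sigma*sqrt(3*dt) = 0.310000
u = exp(dx) = 1.363425; d = 1/u = 0.733447
p_u = 0.148360, p_m = 0.666667, p_d = 0.184973
Discount per step: exp(-r*dt) = 0.995344
Stock lattice S(k, j) with j the centered position index:
  k=0: S(0,+0) = 52.3300
  k=1: S(1,-1) = 38.3813; S(1,+0) = 52.3300; S(1,+1) = 71.3480
  k=2: S(2,-2) = 28.1506; S(2,-1) = 38.3813; S(2,+0) = 52.3300; S(2,+1) = 71.3480; S(2,+2) = 97.2777
  k=3: S(3,-3) = 20.6470; S(3,-2) = 28.1506; S(3,-1) = 38.3813; S(3,+0) = 52.3300; S(3,+1) = 71.3480; S(3,+2) = 97.2777; S(3,+3) = 132.6309
Terminal payoffs V(N, j) = max(S_T - K, 0):
  V(3,-3) = 0.000000; V(3,-2) = 0.000000; V(3,-1) = 0.000000; V(3,+0) = 4.280000; V(3,+1) = 23.298036; V(3,+2) = 49.227704; V(3,+3) = 84.580865
Backward induction: V(k, j) = exp(-r*dt) * [p_u * V(k+1, j+1) + p_m * V(k+1, j) + p_d * V(k+1, j-1)]
  V(2,-2) = exp(-r*dt) * [p_u*0.000000 + p_m*0.000000 + p_d*0.000000] = 0.000000
  V(2,-1) = exp(-r*dt) * [p_u*4.280000 + p_m*0.000000 + p_d*0.000000] = 0.632025
  V(2,+0) = exp(-r*dt) * [p_u*23.298036 + p_m*4.280000 + p_d*0.000000] = 6.280458
  V(2,+1) = exp(-r*dt) * [p_u*49.227704 + p_m*23.298036 + p_d*4.280000] = 23.517139
  V(2,+2) = exp(-r*dt) * [p_u*84.580865 + p_m*49.227704 + p_d*23.298036] = 49.445132
  V(1,-1) = exp(-r*dt) * [p_u*6.280458 + p_m*0.632025 + p_d*0.000000] = 1.346820
  V(1,+0) = exp(-r*dt) * [p_u*23.517139 + p_m*6.280458 + p_d*0.632025] = 7.756605
  V(1,+1) = exp(-r*dt) * [p_u*49.445132 + p_m*23.517139 + p_d*6.280458] = 24.062943
  V(0,+0) = exp(-r*dt) * [p_u*24.062943 + p_m*7.756605 + p_d*1.346820] = 8.948323
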